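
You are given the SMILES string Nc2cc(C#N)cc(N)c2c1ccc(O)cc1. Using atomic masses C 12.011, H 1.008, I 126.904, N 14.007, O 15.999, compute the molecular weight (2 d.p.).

First, the molecular formula is C13H11N3O (counting implicit H from valence).
  C: 13 × 12.011 = 156.143
  H: 11 × 1.008 = 11.088
  N: 3 × 14.007 = 42.021
  O: 1 × 15.999 = 15.999
Sum: 13×12.011 + 11×1.008 + 3×14.007 + 1×15.999 = 225.251 → 225.25 g/mol.

225.25 g/mol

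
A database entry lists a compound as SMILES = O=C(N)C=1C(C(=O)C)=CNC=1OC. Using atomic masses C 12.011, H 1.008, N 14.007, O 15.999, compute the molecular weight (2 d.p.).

First, the molecular formula is C8H10N2O3 (counting implicit H from valence).
  C: 8 × 12.011 = 96.088
  H: 10 × 1.008 = 10.080
  N: 2 × 14.007 = 28.014
  O: 3 × 15.999 = 47.997
Sum: 8×12.011 + 10×1.008 + 2×14.007 + 3×15.999 = 182.179 → 182.18 g/mol.

182.18 g/mol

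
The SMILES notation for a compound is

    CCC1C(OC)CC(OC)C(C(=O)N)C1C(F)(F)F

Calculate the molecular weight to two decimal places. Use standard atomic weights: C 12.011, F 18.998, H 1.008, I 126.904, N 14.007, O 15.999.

First, the molecular formula is C12H20F3NO3 (counting implicit H from valence).
  C: 12 × 12.011 = 144.132
  F: 3 × 18.998 = 56.994
  H: 20 × 1.008 = 20.160
  N: 1 × 14.007 = 14.007
  O: 3 × 15.999 = 47.997
Sum: 12×12.011 + 3×18.998 + 20×1.008 + 1×14.007 + 3×15.999 = 283.290 → 283.29 g/mol.

283.29 g/mol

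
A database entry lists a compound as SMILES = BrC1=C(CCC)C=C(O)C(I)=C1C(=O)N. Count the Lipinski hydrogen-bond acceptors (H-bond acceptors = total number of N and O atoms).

N atoms: 1; O atoms: 2.
Lipinski HBA = 1 + 2 = 3.

3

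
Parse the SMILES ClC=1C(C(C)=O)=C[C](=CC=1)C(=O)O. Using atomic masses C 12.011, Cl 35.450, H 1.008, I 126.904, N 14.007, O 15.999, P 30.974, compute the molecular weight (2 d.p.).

198.60 g/mol

First, the molecular formula is C9H7ClO3 (counting implicit H from valence).
  C: 9 × 12.011 = 108.099
  Cl: 1 × 35.450 = 35.450
  H: 7 × 1.008 = 7.056
  O: 3 × 15.999 = 47.997
Sum: 9×12.011 + 1×35.450 + 7×1.008 + 3×15.999 = 198.602 → 198.60 g/mol.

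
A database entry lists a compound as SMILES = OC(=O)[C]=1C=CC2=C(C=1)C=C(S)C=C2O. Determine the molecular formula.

C11H8O3S

Walk through each heavy atom and fill implicit hydrogens from standard valence (C 4, N 3, O 2, S 2, halogen 1):
  atom 1: O, bond orders sum to 1 (valence 2) → 1 H
  atom 2: C, bond orders sum to 4 (valence 4) → 0 H
  atom 3: O, bond orders sum to 2 (valence 2) → 0 H
  atom 4: C with explicit H count 0
  atom 5: C, bond orders sum to 3 (valence 4) → 1 H
  atom 6: C, bond orders sum to 3 (valence 4) → 1 H
  atom 7: C, bond orders sum to 4 (valence 4) → 0 H
  atom 8: C, bond orders sum to 4 (valence 4) → 0 H
  atom 9: C, bond orders sum to 3 (valence 4) → 1 H
  atom 10: C, bond orders sum to 3 (valence 4) → 1 H
  atom 11: C, bond orders sum to 4 (valence 4) → 0 H
  atom 12: S, bond orders sum to 1 (valence 2) → 1 H
  atom 13: C, bond orders sum to 3 (valence 4) → 1 H
  atom 14: C, bond orders sum to 4 (valence 4) → 0 H
  atom 15: O, bond orders sum to 1 (valence 2) → 1 H
Totals → C:11, H:8, O:3, S:1.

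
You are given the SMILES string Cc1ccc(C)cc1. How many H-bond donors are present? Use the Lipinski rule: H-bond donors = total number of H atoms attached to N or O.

0

Donors: find every N or O and count the H atoms it carries.
  (no N or O atoms present)
Lipinski HBD = 0.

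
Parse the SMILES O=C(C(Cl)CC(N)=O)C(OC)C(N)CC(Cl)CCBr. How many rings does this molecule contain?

In SMILES, each pair of matching ring-closure digits denotes one ring-closing bond; the number of such bonds equals the number of independent rings.
Ring-closure bonds here: 0.

0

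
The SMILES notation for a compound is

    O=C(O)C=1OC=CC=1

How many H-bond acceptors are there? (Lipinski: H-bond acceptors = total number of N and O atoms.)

3

N atoms: 0; O atoms: 3.
Lipinski HBA = 0 + 3 = 3.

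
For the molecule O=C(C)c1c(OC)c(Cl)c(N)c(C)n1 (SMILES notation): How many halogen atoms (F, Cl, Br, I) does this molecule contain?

Halogen atoms appear at heavy-atom position 9 (1×Cl).
Other groups present: 1 ether, 1 ketone, 1 primary amine.
Halogen count: 1.

1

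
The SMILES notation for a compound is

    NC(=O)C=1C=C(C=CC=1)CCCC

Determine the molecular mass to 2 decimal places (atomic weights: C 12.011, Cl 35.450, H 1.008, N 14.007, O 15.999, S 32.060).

177.25 g/mol

First, the molecular formula is C11H15NO (counting implicit H from valence).
  C: 11 × 12.011 = 132.121
  H: 15 × 1.008 = 15.120
  N: 1 × 14.007 = 14.007
  O: 1 × 15.999 = 15.999
Sum: 11×12.011 + 15×1.008 + 1×14.007 + 1×15.999 = 177.247 → 177.25 g/mol.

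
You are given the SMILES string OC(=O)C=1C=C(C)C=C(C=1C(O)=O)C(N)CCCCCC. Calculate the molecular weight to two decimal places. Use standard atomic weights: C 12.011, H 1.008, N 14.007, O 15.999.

293.36 g/mol

First, the molecular formula is C16H23NO4 (counting implicit H from valence).
  C: 16 × 12.011 = 192.176
  H: 23 × 1.008 = 23.184
  N: 1 × 14.007 = 14.007
  O: 4 × 15.999 = 63.996
Sum: 16×12.011 + 23×1.008 + 1×14.007 + 4×15.999 = 293.363 → 293.36 g/mol.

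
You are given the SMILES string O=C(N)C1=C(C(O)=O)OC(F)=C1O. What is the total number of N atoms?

Scan the SMILES for N atoms (remember two-letter symbols like Cl and Br are single atoms).
Nitrogen count: 1.

1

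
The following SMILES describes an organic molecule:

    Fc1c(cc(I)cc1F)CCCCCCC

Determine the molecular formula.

Walk through each heavy atom and fill implicit hydrogens from standard valence (C 4, N 3, O 2, S 2, halogen 1); for lowercase aromatic atoms, an aromatic c carries 1 H when it has two neighbours and 0 H with three, and aromatic n carries 0 H:
  atom 1: F (halogen, monovalent) → 0 H
  atom 2: aromatic c, 3 neighbours → 0 H
  atom 3: aromatic c, 3 neighbours → 0 H
  atom 4: aromatic c, 2 neighbours → 1 H
  atom 5: aromatic c, 3 neighbours → 0 H
  atom 6: I (halogen, monovalent) → 0 H
  atom 7: aromatic c, 2 neighbours → 1 H
  atom 8: aromatic c, 3 neighbours → 0 H
  atom 9: F (halogen, monovalent) → 0 H
  atom 10: C, bond orders sum to 2 (valence 4) → 2 H
  atom 11: C, bond orders sum to 2 (valence 4) → 2 H
  atom 12: C, bond orders sum to 2 (valence 4) → 2 H
  atom 13: C, bond orders sum to 2 (valence 4) → 2 H
  atom 14: C, bond orders sum to 2 (valence 4) → 2 H
  atom 15: C, bond orders sum to 2 (valence 4) → 2 H
  atom 16: C, bond orders sum to 1 (valence 4) → 3 H
Totals → C:13, H:17, F:2, I:1.
In Hill order: C13H17F2I.

C13H17F2I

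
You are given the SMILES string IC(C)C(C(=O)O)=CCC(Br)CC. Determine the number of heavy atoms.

Every atom symbol written in the SMILES (organic subset) is one heavy atom; implicit H are not written.
Heavy atoms by element → Br:1, C:9, I:1, O:2.
Total: 13.

13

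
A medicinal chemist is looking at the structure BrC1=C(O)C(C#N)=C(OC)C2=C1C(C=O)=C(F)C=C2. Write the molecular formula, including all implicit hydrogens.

Walk through each heavy atom and fill implicit hydrogens from standard valence (C 4, N 3, O 2, S 2, halogen 1):
  atom 1: Br (halogen, monovalent) → 0 H
  atom 2: C, bond orders sum to 4 (valence 4) → 0 H
  atom 3: C, bond orders sum to 4 (valence 4) → 0 H
  atom 4: O, bond orders sum to 1 (valence 2) → 1 H
  atom 5: C, bond orders sum to 4 (valence 4) → 0 H
  atom 6: C, bond orders sum to 4 (valence 4) → 0 H
  atom 7: N, bond orders sum to 3 (valence 3) → 0 H
  atom 8: C, bond orders sum to 4 (valence 4) → 0 H
  atom 9: O, bond orders sum to 2 (valence 2) → 0 H
  atom 10: C, bond orders sum to 1 (valence 4) → 3 H
  atom 11: C, bond orders sum to 4 (valence 4) → 0 H
  atom 12: C, bond orders sum to 4 (valence 4) → 0 H
  atom 13: C, bond orders sum to 4 (valence 4) → 0 H
  atom 14: C, bond orders sum to 3 (valence 4) → 1 H
  atom 15: O, bond orders sum to 2 (valence 2) → 0 H
  atom 16: C, bond orders sum to 4 (valence 4) → 0 H
  atom 17: F (halogen, monovalent) → 0 H
  atom 18: C, bond orders sum to 3 (valence 4) → 1 H
  atom 19: C, bond orders sum to 3 (valence 4) → 1 H
Totals → C:13, H:7, Br:1, F:1, N:1, O:3.
In Hill order: C13H7BrFNO3.

C13H7BrFNO3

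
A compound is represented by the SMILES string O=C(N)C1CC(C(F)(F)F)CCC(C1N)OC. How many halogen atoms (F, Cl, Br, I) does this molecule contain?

Halogen atoms appear at heavy-atom positions 8, 9, 10 (3×F).
Other groups present: 1 amide, 1 ether, 1 primary amine.
Halogen count: 3.

3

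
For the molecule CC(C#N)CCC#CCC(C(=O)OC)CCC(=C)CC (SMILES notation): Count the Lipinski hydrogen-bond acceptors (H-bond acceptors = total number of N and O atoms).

3

N atoms: 1; O atoms: 2.
Lipinski HBA = 1 + 2 = 3.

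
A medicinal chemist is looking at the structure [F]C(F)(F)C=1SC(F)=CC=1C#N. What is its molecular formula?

Walk through each heavy atom and fill implicit hydrogens from standard valence (C 4, N 3, O 2, S 2, halogen 1):
  atom 1: F with explicit H count 0
  atom 2: C, bond orders sum to 4 (valence 4) → 0 H
  atom 3: F (halogen, monovalent) → 0 H
  atom 4: F (halogen, monovalent) → 0 H
  atom 5: C, bond orders sum to 4 (valence 4) → 0 H
  atom 6: S, bond orders sum to 2 (valence 2) → 0 H
  atom 7: C, bond orders sum to 4 (valence 4) → 0 H
  atom 8: F (halogen, monovalent) → 0 H
  atom 9: C, bond orders sum to 3 (valence 4) → 1 H
  atom 10: C, bond orders sum to 4 (valence 4) → 0 H
  atom 11: C, bond orders sum to 4 (valence 4) → 0 H
  atom 12: N, bond orders sum to 3 (valence 3) → 0 H
Totals → C:6, H:1, F:4, N:1, S:1.
In Hill order: C6HF4NS.

C6HF4NS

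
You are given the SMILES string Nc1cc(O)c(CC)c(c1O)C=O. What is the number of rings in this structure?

1

In SMILES, each pair of matching ring-closure digits denotes one ring-closing bond; the number of such bonds equals the number of independent rings.
Ring-closure bonds here: 1.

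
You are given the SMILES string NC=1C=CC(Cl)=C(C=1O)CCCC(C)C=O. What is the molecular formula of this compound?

C12H16ClNO2

Walk through each heavy atom and fill implicit hydrogens from standard valence (C 4, N 3, O 2, S 2, halogen 1):
  atom 1: N, bond orders sum to 1 (valence 3) → 2 H
  atom 2: C, bond orders sum to 4 (valence 4) → 0 H
  atom 3: C, bond orders sum to 3 (valence 4) → 1 H
  atom 4: C, bond orders sum to 3 (valence 4) → 1 H
  atom 5: C, bond orders sum to 4 (valence 4) → 0 H
  atom 6: Cl (halogen, monovalent) → 0 H
  atom 7: C, bond orders sum to 4 (valence 4) → 0 H
  atom 8: C, bond orders sum to 4 (valence 4) → 0 H
  atom 9: O, bond orders sum to 1 (valence 2) → 1 H
  atom 10: C, bond orders sum to 2 (valence 4) → 2 H
  atom 11: C, bond orders sum to 2 (valence 4) → 2 H
  atom 12: C, bond orders sum to 2 (valence 4) → 2 H
  atom 13: C, bond orders sum to 3 (valence 4) → 1 H
  atom 14: C, bond orders sum to 1 (valence 4) → 3 H
  atom 15: C, bond orders sum to 3 (valence 4) → 1 H
  atom 16: O, bond orders sum to 2 (valence 2) → 0 H
Totals → C:12, H:16, Cl:1, N:1, O:2.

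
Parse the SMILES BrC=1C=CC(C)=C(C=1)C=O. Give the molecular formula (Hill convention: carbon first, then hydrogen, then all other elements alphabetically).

C8H7BrO

Walk through each heavy atom and fill implicit hydrogens from standard valence (C 4, N 3, O 2, S 2, halogen 1):
  atom 1: Br (halogen, monovalent) → 0 H
  atom 2: C, bond orders sum to 4 (valence 4) → 0 H
  atom 3: C, bond orders sum to 3 (valence 4) → 1 H
  atom 4: C, bond orders sum to 3 (valence 4) → 1 H
  atom 5: C, bond orders sum to 4 (valence 4) → 0 H
  atom 6: C, bond orders sum to 1 (valence 4) → 3 H
  atom 7: C, bond orders sum to 4 (valence 4) → 0 H
  atom 8: C, bond orders sum to 3 (valence 4) → 1 H
  atom 9: C, bond orders sum to 3 (valence 4) → 1 H
  atom 10: O, bond orders sum to 2 (valence 2) → 0 H
Totals → C:8, H:7, Br:1, O:1.
In Hill order: C8H7BrO.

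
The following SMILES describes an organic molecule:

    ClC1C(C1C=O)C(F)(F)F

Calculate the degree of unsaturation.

Molecular formula: C5H4ClF3O.
DoU = (2C + 2 + N − H − X) / 2, where X is the halogen count and O/S are ignored.
    = (2·5 + 2 + 0 − 4 − 4) / 2 = 4 / 2 = 2.

2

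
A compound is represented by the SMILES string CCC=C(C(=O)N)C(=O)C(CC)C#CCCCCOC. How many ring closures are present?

0

In SMILES, each pair of matching ring-closure digits denotes one ring-closing bond; the number of such bonds equals the number of independent rings.
Ring-closure bonds here: 0.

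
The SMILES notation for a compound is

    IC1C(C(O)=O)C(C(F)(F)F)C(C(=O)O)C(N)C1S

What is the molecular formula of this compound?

C9H11F3INO4S

Walk through each heavy atom and fill implicit hydrogens from standard valence (C 4, N 3, O 2, S 2, halogen 1):
  atom 1: I (halogen, monovalent) → 0 H
  atom 2: C, bond orders sum to 3 (valence 4) → 1 H
  atom 3: C, bond orders sum to 3 (valence 4) → 1 H
  atom 4: C, bond orders sum to 4 (valence 4) → 0 H
  atom 5: O, bond orders sum to 1 (valence 2) → 1 H
  atom 6: O, bond orders sum to 2 (valence 2) → 0 H
  atom 7: C, bond orders sum to 3 (valence 4) → 1 H
  atom 8: C, bond orders sum to 4 (valence 4) → 0 H
  atom 9: F (halogen, monovalent) → 0 H
  atom 10: F (halogen, monovalent) → 0 H
  atom 11: F (halogen, monovalent) → 0 H
  atom 12: C, bond orders sum to 3 (valence 4) → 1 H
  atom 13: C, bond orders sum to 4 (valence 4) → 0 H
  atom 14: O, bond orders sum to 2 (valence 2) → 0 H
  atom 15: O, bond orders sum to 1 (valence 2) → 1 H
  atom 16: C, bond orders sum to 3 (valence 4) → 1 H
  atom 17: N, bond orders sum to 1 (valence 3) → 2 H
  atom 18: C, bond orders sum to 3 (valence 4) → 1 H
  atom 19: S, bond orders sum to 1 (valence 2) → 1 H
Totals → C:9, H:11, F:3, I:1, N:1, O:4, S:1.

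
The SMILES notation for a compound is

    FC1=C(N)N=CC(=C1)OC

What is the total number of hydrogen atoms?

Walk through each heavy atom and fill implicit hydrogens from standard valence (C 4, N 3, O 2, S 2, halogen 1):
  atom 1: F (halogen, monovalent) → 0 H
  atom 2: C, bond orders sum to 4 (valence 4) → 0 H
  atom 3: C, bond orders sum to 4 (valence 4) → 0 H
  atom 4: N, bond orders sum to 1 (valence 3) → 2 H
  atom 5: N, bond orders sum to 3 (valence 3) → 0 H
  atom 6: C, bond orders sum to 3 (valence 4) → 1 H
  atom 7: C, bond orders sum to 4 (valence 4) → 0 H
  atom 8: C, bond orders sum to 3 (valence 4) → 1 H
  atom 9: O, bond orders sum to 2 (valence 2) → 0 H
  atom 10: C, bond orders sum to 1 (valence 4) → 3 H
Total hydrogens: 7.

7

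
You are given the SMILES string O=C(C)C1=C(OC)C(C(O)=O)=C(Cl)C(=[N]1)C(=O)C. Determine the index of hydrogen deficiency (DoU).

Degree of unsaturation = (number of rings) + (number of π bonds).
Ring closures in the SMILES: 1.
π bonds: 6 double bonds (each 1 DoU) → 6 DoU from unsaturation.
Total DoU = 1 + 6 = 7.

7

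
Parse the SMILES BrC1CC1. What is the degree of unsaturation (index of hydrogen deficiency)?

Degree of unsaturation = (number of rings) + (number of π bonds).
Ring closures in the SMILES: 1.
π bonds: none → 0 DoU from unsaturation.
Total DoU = 1 + 0 = 1.

1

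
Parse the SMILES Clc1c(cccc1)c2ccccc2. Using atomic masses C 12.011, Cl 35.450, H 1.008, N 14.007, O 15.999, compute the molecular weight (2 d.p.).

188.65 g/mol

First, the molecular formula is C12H9Cl (counting implicit H from valence).
  C: 12 × 12.011 = 144.132
  Cl: 1 × 35.450 = 35.450
  H: 9 × 1.008 = 9.072
Sum: 12×12.011 + 1×35.450 + 9×1.008 = 188.654 → 188.65 g/mol.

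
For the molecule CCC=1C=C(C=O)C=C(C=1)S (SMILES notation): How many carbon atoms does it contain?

9

Count every carbon token in the SMILES (each C, including those in ring-closure positions and inside branches).
Carbon count: 9.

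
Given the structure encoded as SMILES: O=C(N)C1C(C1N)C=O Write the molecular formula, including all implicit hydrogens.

C5H8N2O2

Walk through each heavy atom and fill implicit hydrogens from standard valence (C 4, N 3, O 2, S 2, halogen 1):
  atom 1: O, bond orders sum to 2 (valence 2) → 0 H
  atom 2: C, bond orders sum to 4 (valence 4) → 0 H
  atom 3: N, bond orders sum to 1 (valence 3) → 2 H
  atom 4: C, bond orders sum to 3 (valence 4) → 1 H
  atom 5: C, bond orders sum to 3 (valence 4) → 1 H
  atom 6: C, bond orders sum to 3 (valence 4) → 1 H
  atom 7: N, bond orders sum to 1 (valence 3) → 2 H
  atom 8: C, bond orders sum to 3 (valence 4) → 1 H
  atom 9: O, bond orders sum to 2 (valence 2) → 0 H
Totals → C:5, H:8, N:2, O:2.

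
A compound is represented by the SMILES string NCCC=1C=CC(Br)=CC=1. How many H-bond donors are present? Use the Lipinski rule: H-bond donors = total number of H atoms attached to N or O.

Donors: find every N or O and count the H atoms it carries.
  atom 1 (N): bond orders sum to 1 → 2 H
Lipinski HBD = 2.

2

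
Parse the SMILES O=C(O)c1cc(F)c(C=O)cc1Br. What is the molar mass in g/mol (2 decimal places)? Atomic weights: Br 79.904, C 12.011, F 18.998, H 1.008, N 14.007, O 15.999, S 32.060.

First, the molecular formula is C8H4BrFO3 (counting implicit H from valence).
  Br: 1 × 79.904 = 79.904
  C: 8 × 12.011 = 96.088
  F: 1 × 18.998 = 18.998
  H: 4 × 1.008 = 4.032
  O: 3 × 15.999 = 47.997
Sum: 1×79.904 + 8×12.011 + 1×18.998 + 4×1.008 + 3×15.999 = 247.019 → 247.02 g/mol.

247.02 g/mol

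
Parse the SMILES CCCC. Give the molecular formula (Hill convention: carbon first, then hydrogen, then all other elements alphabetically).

C4H10

Walk through each heavy atom and fill implicit hydrogens from standard valence (C 4, N 3, O 2, S 2, halogen 1):
  atom 1: C, bond orders sum to 1 (valence 4) → 3 H
  atom 2: C, bond orders sum to 2 (valence 4) → 2 H
  atom 3: C, bond orders sum to 2 (valence 4) → 2 H
  atom 4: C, bond orders sum to 1 (valence 4) → 3 H
Totals → C:4, H:10.
In Hill order: C4H10.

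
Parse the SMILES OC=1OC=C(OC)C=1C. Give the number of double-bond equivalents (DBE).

Degree of unsaturation = (number of rings) + (number of π bonds).
Ring closures in the SMILES: 1.
π bonds: 2 double bonds (each 1 DoU) → 2 DoU from unsaturation.
Total DoU = 1 + 2 = 3.

3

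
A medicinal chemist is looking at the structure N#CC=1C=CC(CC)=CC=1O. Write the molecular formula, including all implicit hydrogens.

C9H9NO

Walk through each heavy atom and fill implicit hydrogens from standard valence (C 4, N 3, O 2, S 2, halogen 1):
  atom 1: N, bond orders sum to 3 (valence 3) → 0 H
  atom 2: C, bond orders sum to 4 (valence 4) → 0 H
  atom 3: C, bond orders sum to 4 (valence 4) → 0 H
  atom 4: C, bond orders sum to 3 (valence 4) → 1 H
  atom 5: C, bond orders sum to 3 (valence 4) → 1 H
  atom 6: C, bond orders sum to 4 (valence 4) → 0 H
  atom 7: C, bond orders sum to 2 (valence 4) → 2 H
  atom 8: C, bond orders sum to 1 (valence 4) → 3 H
  atom 9: C, bond orders sum to 3 (valence 4) → 1 H
  atom 10: C, bond orders sum to 4 (valence 4) → 0 H
  atom 11: O, bond orders sum to 1 (valence 2) → 1 H
Totals → C:9, H:9, N:1, O:1.
In Hill order: C9H9NO.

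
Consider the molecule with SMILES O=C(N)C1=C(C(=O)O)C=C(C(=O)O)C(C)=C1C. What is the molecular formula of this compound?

C11H11NO5

Walk through each heavy atom and fill implicit hydrogens from standard valence (C 4, N 3, O 2, S 2, halogen 1):
  atom 1: O, bond orders sum to 2 (valence 2) → 0 H
  atom 2: C, bond orders sum to 4 (valence 4) → 0 H
  atom 3: N, bond orders sum to 1 (valence 3) → 2 H
  atom 4: C, bond orders sum to 4 (valence 4) → 0 H
  atom 5: C, bond orders sum to 4 (valence 4) → 0 H
  atom 6: C, bond orders sum to 4 (valence 4) → 0 H
  atom 7: O, bond orders sum to 2 (valence 2) → 0 H
  atom 8: O, bond orders sum to 1 (valence 2) → 1 H
  atom 9: C, bond orders sum to 3 (valence 4) → 1 H
  atom 10: C, bond orders sum to 4 (valence 4) → 0 H
  atom 11: C, bond orders sum to 4 (valence 4) → 0 H
  atom 12: O, bond orders sum to 2 (valence 2) → 0 H
  atom 13: O, bond orders sum to 1 (valence 2) → 1 H
  atom 14: C, bond orders sum to 4 (valence 4) → 0 H
  atom 15: C, bond orders sum to 1 (valence 4) → 3 H
  atom 16: C, bond orders sum to 4 (valence 4) → 0 H
  atom 17: C, bond orders sum to 1 (valence 4) → 3 H
Totals → C:11, H:11, N:1, O:5.
In Hill order: C11H11NO5.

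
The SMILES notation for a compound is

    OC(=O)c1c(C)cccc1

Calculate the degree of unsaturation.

5

Molecular formula: C8H8O2.
DoU = (2C + 2 + N − H − X) / 2, where X is the halogen count and O/S are ignored.
    = (2·8 + 2 + 0 − 8 − 0) / 2 = 10 / 2 = 5.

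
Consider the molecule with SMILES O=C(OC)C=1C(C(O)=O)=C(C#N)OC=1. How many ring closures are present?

1

In SMILES, each pair of matching ring-closure digits denotes one ring-closing bond; the number of such bonds equals the number of independent rings.
Ring-closure bonds here: 1.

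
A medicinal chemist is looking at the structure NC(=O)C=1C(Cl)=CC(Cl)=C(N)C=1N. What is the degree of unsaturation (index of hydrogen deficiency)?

5

Molecular formula: C7H7Cl2N3O.
DoU = (2C + 2 + N − H − X) / 2, where X is the halogen count and O/S are ignored.
    = (2·7 + 2 + 3 − 7 − 2) / 2 = 10 / 2 = 5.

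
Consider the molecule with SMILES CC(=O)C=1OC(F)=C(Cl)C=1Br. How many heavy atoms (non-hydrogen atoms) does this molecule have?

11

Every atom symbol written in the SMILES (organic subset) is one heavy atom; implicit H are not written.
Heavy atoms by element → Br:1, C:6, Cl:1, F:1, O:2.
Total: 11.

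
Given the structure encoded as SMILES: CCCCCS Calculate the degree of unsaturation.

0

Molecular formula: C5H12S.
DoU = (2C + 2 + N − H − X) / 2, where X is the halogen count and O/S are ignored.
    = (2·5 + 2 + 0 − 12 − 0) / 2 = 0 / 2 = 0.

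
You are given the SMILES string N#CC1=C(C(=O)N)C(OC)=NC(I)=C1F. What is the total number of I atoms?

1

Scan the SMILES for I atoms (remember two-letter symbols like Cl and Br are single atoms).
Iodine count: 1.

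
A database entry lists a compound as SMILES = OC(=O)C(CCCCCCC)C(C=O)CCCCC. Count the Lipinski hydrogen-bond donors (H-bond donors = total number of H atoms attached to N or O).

Donors: find every N or O and count the H atoms it carries.
  atom 1 (O): bond orders sum to 1 → 1 H
  atom 3 (O): bond orders sum to 2 → 0 H
  atom 14 (O): bond orders sum to 2 → 0 H
Lipinski HBD = 1.

1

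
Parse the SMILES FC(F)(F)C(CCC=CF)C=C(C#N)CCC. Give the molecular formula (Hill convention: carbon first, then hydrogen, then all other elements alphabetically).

C12H15F4N

Walk through each heavy atom and fill implicit hydrogens from standard valence (C 4, N 3, O 2, S 2, halogen 1):
  atom 1: F (halogen, monovalent) → 0 H
  atom 2: C, bond orders sum to 4 (valence 4) → 0 H
  atom 3: F (halogen, monovalent) → 0 H
  atom 4: F (halogen, monovalent) → 0 H
  atom 5: C, bond orders sum to 3 (valence 4) → 1 H
  atom 6: C, bond orders sum to 2 (valence 4) → 2 H
  atom 7: C, bond orders sum to 2 (valence 4) → 2 H
  atom 8: C, bond orders sum to 3 (valence 4) → 1 H
  atom 9: C, bond orders sum to 3 (valence 4) → 1 H
  atom 10: F (halogen, monovalent) → 0 H
  atom 11: C, bond orders sum to 3 (valence 4) → 1 H
  atom 12: C, bond orders sum to 4 (valence 4) → 0 H
  atom 13: C, bond orders sum to 4 (valence 4) → 0 H
  atom 14: N, bond orders sum to 3 (valence 3) → 0 H
  atom 15: C, bond orders sum to 2 (valence 4) → 2 H
  atom 16: C, bond orders sum to 2 (valence 4) → 2 H
  atom 17: C, bond orders sum to 1 (valence 4) → 3 H
Totals → C:12, H:15, F:4, N:1.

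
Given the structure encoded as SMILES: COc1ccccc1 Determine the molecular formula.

C7H8O

Walk through each heavy atom and fill implicit hydrogens from standard valence (C 4, N 3, O 2, S 2, halogen 1); for lowercase aromatic atoms, an aromatic c carries 1 H when it has two neighbours and 0 H with three, and aromatic n carries 0 H:
  atom 1: C, bond orders sum to 1 (valence 4) → 3 H
  atom 2: O, bond orders sum to 2 (valence 2) → 0 H
  atom 3: aromatic c, 3 neighbours → 0 H
  atom 4: aromatic c, 2 neighbours → 1 H
  atom 5: aromatic c, 2 neighbours → 1 H
  atom 6: aromatic c, 2 neighbours → 1 H
  atom 7: aromatic c, 2 neighbours → 1 H
  atom 8: aromatic c, 2 neighbours → 1 H
Totals → C:7, H:8, O:1.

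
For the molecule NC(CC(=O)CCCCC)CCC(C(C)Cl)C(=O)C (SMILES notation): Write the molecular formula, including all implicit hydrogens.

C15H28ClNO2

Walk through each heavy atom and fill implicit hydrogens from standard valence (C 4, N 3, O 2, S 2, halogen 1):
  atom 1: N, bond orders sum to 1 (valence 3) → 2 H
  atom 2: C, bond orders sum to 3 (valence 4) → 1 H
  atom 3: C, bond orders sum to 2 (valence 4) → 2 H
  atom 4: C, bond orders sum to 4 (valence 4) → 0 H
  atom 5: O, bond orders sum to 2 (valence 2) → 0 H
  atom 6: C, bond orders sum to 2 (valence 4) → 2 H
  atom 7: C, bond orders sum to 2 (valence 4) → 2 H
  atom 8: C, bond orders sum to 2 (valence 4) → 2 H
  atom 9: C, bond orders sum to 2 (valence 4) → 2 H
  atom 10: C, bond orders sum to 1 (valence 4) → 3 H
  atom 11: C, bond orders sum to 2 (valence 4) → 2 H
  atom 12: C, bond orders sum to 2 (valence 4) → 2 H
  atom 13: C, bond orders sum to 3 (valence 4) → 1 H
  atom 14: C, bond orders sum to 3 (valence 4) → 1 H
  atom 15: C, bond orders sum to 1 (valence 4) → 3 H
  atom 16: Cl (halogen, monovalent) → 0 H
  atom 17: C, bond orders sum to 4 (valence 4) → 0 H
  atom 18: O, bond orders sum to 2 (valence 2) → 0 H
  atom 19: C, bond orders sum to 1 (valence 4) → 3 H
Totals → C:15, H:28, Cl:1, N:1, O:2.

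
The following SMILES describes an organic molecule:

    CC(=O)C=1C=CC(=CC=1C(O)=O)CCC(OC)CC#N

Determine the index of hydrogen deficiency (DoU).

Degree of unsaturation = (number of rings) + (number of π bonds).
Ring closures in the SMILES: 1.
π bonds: 5 double bonds (each 1 DoU), 1 triple bond (each 2 DoU) → 7 DoU from unsaturation.
Total DoU = 1 + 7 = 8.

8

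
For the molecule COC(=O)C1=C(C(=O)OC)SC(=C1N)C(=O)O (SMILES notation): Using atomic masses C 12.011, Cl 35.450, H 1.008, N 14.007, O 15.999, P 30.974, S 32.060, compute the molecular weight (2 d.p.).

First, the molecular formula is C9H9NO6S (counting implicit H from valence).
  C: 9 × 12.011 = 108.099
  H: 9 × 1.008 = 9.072
  N: 1 × 14.007 = 14.007
  O: 6 × 15.999 = 95.994
  S: 1 × 32.060 = 32.060
Sum: 9×12.011 + 9×1.008 + 1×14.007 + 6×15.999 + 1×32.060 = 259.232 → 259.23 g/mol.

259.23 g/mol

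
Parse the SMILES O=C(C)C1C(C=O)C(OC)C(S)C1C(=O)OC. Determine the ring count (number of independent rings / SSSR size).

1

In SMILES, each pair of matching ring-closure digits denotes one ring-closing bond; the number of such bonds equals the number of independent rings.
Ring-closure bonds here: 1.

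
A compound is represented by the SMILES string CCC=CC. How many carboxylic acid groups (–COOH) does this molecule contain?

0

Scan the SMILES for the carboxylic acid motif — none present.
Groups that are present: 1 alkene.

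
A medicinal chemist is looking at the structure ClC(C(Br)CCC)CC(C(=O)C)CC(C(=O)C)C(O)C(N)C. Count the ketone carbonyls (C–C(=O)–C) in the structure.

The ketone motif appears at heavy-atom positions 10, 15 in the SMILES.
Other groups present: 1 hydroxyl, 1 primary amine.
Ketone count: 2.

2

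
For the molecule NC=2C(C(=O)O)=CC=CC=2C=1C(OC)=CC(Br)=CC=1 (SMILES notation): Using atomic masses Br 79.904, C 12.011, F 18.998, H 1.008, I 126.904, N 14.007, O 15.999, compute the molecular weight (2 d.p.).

322.16 g/mol

First, the molecular formula is C14H12BrNO3 (counting implicit H from valence).
  Br: 1 × 79.904 = 79.904
  C: 14 × 12.011 = 168.154
  H: 12 × 1.008 = 12.096
  N: 1 × 14.007 = 14.007
  O: 3 × 15.999 = 47.997
Sum: 1×79.904 + 14×12.011 + 12×1.008 + 1×14.007 + 3×15.999 = 322.158 → 322.16 g/mol.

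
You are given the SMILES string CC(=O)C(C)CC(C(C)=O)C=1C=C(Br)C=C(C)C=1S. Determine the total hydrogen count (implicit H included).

Walk through each heavy atom and fill implicit hydrogens from standard valence (C 4, N 3, O 2, S 2, halogen 1):
  atom 1: C, bond orders sum to 1 (valence 4) → 3 H
  atom 2: C, bond orders sum to 4 (valence 4) → 0 H
  atom 3: O, bond orders sum to 2 (valence 2) → 0 H
  atom 4: C, bond orders sum to 3 (valence 4) → 1 H
  atom 5: C, bond orders sum to 1 (valence 4) → 3 H
  atom 6: C, bond orders sum to 2 (valence 4) → 2 H
  atom 7: C, bond orders sum to 3 (valence 4) → 1 H
  atom 8: C, bond orders sum to 4 (valence 4) → 0 H
  atom 9: C, bond orders sum to 1 (valence 4) → 3 H
  atom 10: O, bond orders sum to 2 (valence 2) → 0 H
  atom 11: C, bond orders sum to 4 (valence 4) → 0 H
  atom 12: C, bond orders sum to 3 (valence 4) → 1 H
  atom 13: C, bond orders sum to 4 (valence 4) → 0 H
  atom 14: Br (halogen, monovalent) → 0 H
  atom 15: C, bond orders sum to 3 (valence 4) → 1 H
  atom 16: C, bond orders sum to 4 (valence 4) → 0 H
  atom 17: C, bond orders sum to 1 (valence 4) → 3 H
  atom 18: C, bond orders sum to 4 (valence 4) → 0 H
  atom 19: S, bond orders sum to 1 (valence 2) → 1 H
Total hydrogens: 19.

19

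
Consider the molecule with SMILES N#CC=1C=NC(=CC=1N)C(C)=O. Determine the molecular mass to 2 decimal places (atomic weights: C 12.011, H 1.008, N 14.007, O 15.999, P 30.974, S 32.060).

First, the molecular formula is C8H7N3O (counting implicit H from valence).
  C: 8 × 12.011 = 96.088
  H: 7 × 1.008 = 7.056
  N: 3 × 14.007 = 42.021
  O: 1 × 15.999 = 15.999
Sum: 8×12.011 + 7×1.008 + 3×14.007 + 1×15.999 = 161.164 → 161.16 g/mol.

161.16 g/mol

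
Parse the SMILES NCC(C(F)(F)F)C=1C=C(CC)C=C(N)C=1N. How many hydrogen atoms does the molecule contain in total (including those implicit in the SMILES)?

16

Walk through each heavy atom and fill implicit hydrogens from standard valence (C 4, N 3, O 2, S 2, halogen 1):
  atom 1: N, bond orders sum to 1 (valence 3) → 2 H
  atom 2: C, bond orders sum to 2 (valence 4) → 2 H
  atom 3: C, bond orders sum to 3 (valence 4) → 1 H
  atom 4: C, bond orders sum to 4 (valence 4) → 0 H
  atom 5: F (halogen, monovalent) → 0 H
  atom 6: F (halogen, monovalent) → 0 H
  atom 7: F (halogen, monovalent) → 0 H
  atom 8: C, bond orders sum to 4 (valence 4) → 0 H
  atom 9: C, bond orders sum to 3 (valence 4) → 1 H
  atom 10: C, bond orders sum to 4 (valence 4) → 0 H
  atom 11: C, bond orders sum to 2 (valence 4) → 2 H
  atom 12: C, bond orders sum to 1 (valence 4) → 3 H
  atom 13: C, bond orders sum to 3 (valence 4) → 1 H
  atom 14: C, bond orders sum to 4 (valence 4) → 0 H
  atom 15: N, bond orders sum to 1 (valence 3) → 2 H
  atom 16: C, bond orders sum to 4 (valence 4) → 0 H
  atom 17: N, bond orders sum to 1 (valence 3) → 2 H
Total hydrogens: 16.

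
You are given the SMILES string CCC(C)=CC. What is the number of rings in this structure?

In SMILES, each pair of matching ring-closure digits denotes one ring-closing bond; the number of such bonds equals the number of independent rings.
Ring-closure bonds here: 0.

0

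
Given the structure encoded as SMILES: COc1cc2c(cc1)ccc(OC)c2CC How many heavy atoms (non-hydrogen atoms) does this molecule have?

Every atom symbol written in the SMILES (organic subset) is one heavy atom; implicit H are not written.
Heavy atoms by element → C:14, O:2.
Total: 16.

16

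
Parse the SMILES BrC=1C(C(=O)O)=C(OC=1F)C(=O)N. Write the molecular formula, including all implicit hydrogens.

C6H3BrFNO4

Walk through each heavy atom and fill implicit hydrogens from standard valence (C 4, N 3, O 2, S 2, halogen 1):
  atom 1: Br (halogen, monovalent) → 0 H
  atom 2: C, bond orders sum to 4 (valence 4) → 0 H
  atom 3: C, bond orders sum to 4 (valence 4) → 0 H
  atom 4: C, bond orders sum to 4 (valence 4) → 0 H
  atom 5: O, bond orders sum to 2 (valence 2) → 0 H
  atom 6: O, bond orders sum to 1 (valence 2) → 1 H
  atom 7: C, bond orders sum to 4 (valence 4) → 0 H
  atom 8: O, bond orders sum to 2 (valence 2) → 0 H
  atom 9: C, bond orders sum to 4 (valence 4) → 0 H
  atom 10: F (halogen, monovalent) → 0 H
  atom 11: C, bond orders sum to 4 (valence 4) → 0 H
  atom 12: O, bond orders sum to 2 (valence 2) → 0 H
  atom 13: N, bond orders sum to 1 (valence 3) → 2 H
Totals → C:6, H:3, Br:1, F:1, N:1, O:4.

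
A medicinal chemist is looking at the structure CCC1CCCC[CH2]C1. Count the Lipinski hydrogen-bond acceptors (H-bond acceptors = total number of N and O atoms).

N atoms: 0; O atoms: 0.
Lipinski HBA = 0 + 0 = 0.

0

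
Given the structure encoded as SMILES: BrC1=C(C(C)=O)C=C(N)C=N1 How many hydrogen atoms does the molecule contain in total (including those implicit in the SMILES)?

Walk through each heavy atom and fill implicit hydrogens from standard valence (C 4, N 3, O 2, S 2, halogen 1):
  atom 1: Br (halogen, monovalent) → 0 H
  atom 2: C, bond orders sum to 4 (valence 4) → 0 H
  atom 3: C, bond orders sum to 4 (valence 4) → 0 H
  atom 4: C, bond orders sum to 4 (valence 4) → 0 H
  atom 5: C, bond orders sum to 1 (valence 4) → 3 H
  atom 6: O, bond orders sum to 2 (valence 2) → 0 H
  atom 7: C, bond orders sum to 3 (valence 4) → 1 H
  atom 8: C, bond orders sum to 4 (valence 4) → 0 H
  atom 9: N, bond orders sum to 1 (valence 3) → 2 H
  atom 10: C, bond orders sum to 3 (valence 4) → 1 H
  atom 11: N, bond orders sum to 3 (valence 3) → 0 H
Total hydrogens: 7.

7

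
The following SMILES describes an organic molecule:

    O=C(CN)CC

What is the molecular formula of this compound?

Walk through each heavy atom and fill implicit hydrogens from standard valence (C 4, N 3, O 2, S 2, halogen 1):
  atom 1: O, bond orders sum to 2 (valence 2) → 0 H
  atom 2: C, bond orders sum to 4 (valence 4) → 0 H
  atom 3: C, bond orders sum to 2 (valence 4) → 2 H
  atom 4: N, bond orders sum to 1 (valence 3) → 2 H
  atom 5: C, bond orders sum to 2 (valence 4) → 2 H
  atom 6: C, bond orders sum to 1 (valence 4) → 3 H
Totals → C:4, H:9, N:1, O:1.
In Hill order: C4H9NO.

C4H9NO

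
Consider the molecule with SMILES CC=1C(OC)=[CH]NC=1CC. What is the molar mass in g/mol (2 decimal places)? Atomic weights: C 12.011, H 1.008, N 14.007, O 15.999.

First, the molecular formula is C8H13NO (counting implicit H from valence).
  C: 8 × 12.011 = 96.088
  H: 13 × 1.008 = 13.104
  N: 1 × 14.007 = 14.007
  O: 1 × 15.999 = 15.999
Sum: 8×12.011 + 13×1.008 + 1×14.007 + 1×15.999 = 139.198 → 139.20 g/mol.

139.20 g/mol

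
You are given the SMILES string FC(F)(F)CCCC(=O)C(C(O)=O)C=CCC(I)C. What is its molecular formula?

C12H16F3IO3

Walk through each heavy atom and fill implicit hydrogens from standard valence (C 4, N 3, O 2, S 2, halogen 1):
  atom 1: F (halogen, monovalent) → 0 H
  atom 2: C, bond orders sum to 4 (valence 4) → 0 H
  atom 3: F (halogen, monovalent) → 0 H
  atom 4: F (halogen, monovalent) → 0 H
  atom 5: C, bond orders sum to 2 (valence 4) → 2 H
  atom 6: C, bond orders sum to 2 (valence 4) → 2 H
  atom 7: C, bond orders sum to 2 (valence 4) → 2 H
  atom 8: C, bond orders sum to 4 (valence 4) → 0 H
  atom 9: O, bond orders sum to 2 (valence 2) → 0 H
  atom 10: C, bond orders sum to 3 (valence 4) → 1 H
  atom 11: C, bond orders sum to 4 (valence 4) → 0 H
  atom 12: O, bond orders sum to 1 (valence 2) → 1 H
  atom 13: O, bond orders sum to 2 (valence 2) → 0 H
  atom 14: C, bond orders sum to 3 (valence 4) → 1 H
  atom 15: C, bond orders sum to 3 (valence 4) → 1 H
  atom 16: C, bond orders sum to 2 (valence 4) → 2 H
  atom 17: C, bond orders sum to 3 (valence 4) → 1 H
  atom 18: I (halogen, monovalent) → 0 H
  atom 19: C, bond orders sum to 1 (valence 4) → 3 H
Totals → C:12, H:16, F:3, I:1, O:3.
In Hill order: C12H16F3IO3.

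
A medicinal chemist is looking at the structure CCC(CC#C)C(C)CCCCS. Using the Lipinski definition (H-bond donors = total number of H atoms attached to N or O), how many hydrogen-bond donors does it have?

0

Donors: find every N or O and count the H atoms it carries.
  (no N or O atoms present)
Lipinski HBD = 0.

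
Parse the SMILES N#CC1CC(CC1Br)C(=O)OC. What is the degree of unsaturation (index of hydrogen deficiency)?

4

Molecular formula: C8H10BrNO2.
DoU = (2C + 2 + N − H − X) / 2, where X is the halogen count and O/S are ignored.
    = (2·8 + 2 + 1 − 10 − 1) / 2 = 8 / 2 = 4.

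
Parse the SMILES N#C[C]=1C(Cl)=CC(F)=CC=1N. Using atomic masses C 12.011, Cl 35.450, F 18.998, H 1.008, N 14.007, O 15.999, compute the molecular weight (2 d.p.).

170.57 g/mol

First, the molecular formula is C7H4ClFN2 (counting implicit H from valence).
  C: 7 × 12.011 = 84.077
  Cl: 1 × 35.450 = 35.450
  F: 1 × 18.998 = 18.998
  H: 4 × 1.008 = 4.032
  N: 2 × 14.007 = 28.014
Sum: 7×12.011 + 1×35.450 + 1×18.998 + 4×1.008 + 2×14.007 = 170.571 → 170.57 g/mol.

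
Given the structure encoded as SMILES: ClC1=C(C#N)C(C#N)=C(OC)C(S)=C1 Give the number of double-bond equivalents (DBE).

Molecular formula: C9H5ClN2OS.
DoU = (2C + 2 + N − H − X) / 2, where X is the halogen count and O/S are ignored.
    = (2·9 + 2 + 2 − 5 − 1) / 2 = 16 / 2 = 8.

8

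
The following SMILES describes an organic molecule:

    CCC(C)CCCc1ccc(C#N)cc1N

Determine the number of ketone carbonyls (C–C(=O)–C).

Scan the SMILES for the ketone motif — none present.
Groups that are present: 1 nitrile, 1 primary amine.

0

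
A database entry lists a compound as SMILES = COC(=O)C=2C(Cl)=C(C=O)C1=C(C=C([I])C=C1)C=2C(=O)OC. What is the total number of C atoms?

15

Count every carbon token in the SMILES (each C, including those in ring-closure positions and inside branches).
Carbon count: 15.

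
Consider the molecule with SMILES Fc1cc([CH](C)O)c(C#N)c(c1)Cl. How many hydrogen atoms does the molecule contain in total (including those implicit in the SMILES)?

Walk through each heavy atom and fill implicit hydrogens from standard valence (C 4, N 3, O 2, S 2, halogen 1); for lowercase aromatic atoms, an aromatic c carries 1 H when it has two neighbours and 0 H with three, and aromatic n carries 0 H:
  atom 1: F (halogen, monovalent) → 0 H
  atom 2: aromatic c, 3 neighbours → 0 H
  atom 3: aromatic c, 2 neighbours → 1 H
  atom 4: aromatic c, 3 neighbours → 0 H
  atom 5: C with explicit H count 1
  atom 6: C, bond orders sum to 1 (valence 4) → 3 H
  atom 7: O, bond orders sum to 1 (valence 2) → 1 H
  atom 8: aromatic c, 3 neighbours → 0 H
  atom 9: C, bond orders sum to 4 (valence 4) → 0 H
  atom 10: N, bond orders sum to 3 (valence 3) → 0 H
  atom 11: aromatic c, 3 neighbours → 0 H
  atom 12: aromatic c, 2 neighbours → 1 H
  atom 13: Cl (halogen, monovalent) → 0 H
Total hydrogens: 7.

7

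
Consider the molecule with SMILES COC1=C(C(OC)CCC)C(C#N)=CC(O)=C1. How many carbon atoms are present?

Count every carbon token in the SMILES (each C, including those in ring-closure positions and inside branches).
Carbon count: 13.

13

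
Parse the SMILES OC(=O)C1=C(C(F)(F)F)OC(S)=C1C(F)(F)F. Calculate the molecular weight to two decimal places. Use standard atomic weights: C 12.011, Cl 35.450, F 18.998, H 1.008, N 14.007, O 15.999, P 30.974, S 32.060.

280.14 g/mol

First, the molecular formula is C7H2F6O3S (counting implicit H from valence).
  C: 7 × 12.011 = 84.077
  F: 6 × 18.998 = 113.988
  H: 2 × 1.008 = 2.016
  O: 3 × 15.999 = 47.997
  S: 1 × 32.060 = 32.060
Sum: 7×12.011 + 6×18.998 + 2×1.008 + 3×15.999 + 1×32.060 = 280.138 → 280.14 g/mol.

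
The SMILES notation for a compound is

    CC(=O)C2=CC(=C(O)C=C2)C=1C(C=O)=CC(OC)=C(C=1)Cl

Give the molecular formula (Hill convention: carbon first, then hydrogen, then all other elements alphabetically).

C16H13ClO4

Walk through each heavy atom and fill implicit hydrogens from standard valence (C 4, N 3, O 2, S 2, halogen 1):
  atom 1: C, bond orders sum to 1 (valence 4) → 3 H
  atom 2: C, bond orders sum to 4 (valence 4) → 0 H
  atom 3: O, bond orders sum to 2 (valence 2) → 0 H
  atom 4: C, bond orders sum to 4 (valence 4) → 0 H
  atom 5: C, bond orders sum to 3 (valence 4) → 1 H
  atom 6: C, bond orders sum to 4 (valence 4) → 0 H
  atom 7: C, bond orders sum to 4 (valence 4) → 0 H
  atom 8: O, bond orders sum to 1 (valence 2) → 1 H
  atom 9: C, bond orders sum to 3 (valence 4) → 1 H
  atom 10: C, bond orders sum to 3 (valence 4) → 1 H
  atom 11: C, bond orders sum to 4 (valence 4) → 0 H
  atom 12: C, bond orders sum to 4 (valence 4) → 0 H
  atom 13: C, bond orders sum to 3 (valence 4) → 1 H
  atom 14: O, bond orders sum to 2 (valence 2) → 0 H
  atom 15: C, bond orders sum to 3 (valence 4) → 1 H
  atom 16: C, bond orders sum to 4 (valence 4) → 0 H
  atom 17: O, bond orders sum to 2 (valence 2) → 0 H
  atom 18: C, bond orders sum to 1 (valence 4) → 3 H
  atom 19: C, bond orders sum to 4 (valence 4) → 0 H
  atom 20: C, bond orders sum to 3 (valence 4) → 1 H
  atom 21: Cl (halogen, monovalent) → 0 H
Totals → C:16, H:13, Cl:1, O:4.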